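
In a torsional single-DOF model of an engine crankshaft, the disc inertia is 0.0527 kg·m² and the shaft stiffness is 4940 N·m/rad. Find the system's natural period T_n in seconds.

ω_n = √(k_t/J) = √(4940/0.0527) = √93740 = 306.2 rad/s.
T_n = 2π/ω_n = 6.283/306.2 = 0.02052 s.

0.0205 s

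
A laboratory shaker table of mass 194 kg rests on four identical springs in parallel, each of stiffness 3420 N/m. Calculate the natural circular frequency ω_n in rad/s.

8.40 rad/s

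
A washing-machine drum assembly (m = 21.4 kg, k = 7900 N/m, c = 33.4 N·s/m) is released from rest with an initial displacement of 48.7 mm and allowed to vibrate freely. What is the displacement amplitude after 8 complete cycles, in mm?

6.31 mm

ζ = c/(2√(km)) = 33.4/(2√(7900 × 21.4)) = 33.4/822.3 = 0.04062.
Logarithmic decrement δ = 2πζ/√(1 − ζ²) = 2π × 0.04062/√(1 − 0.00165) = 0.2554.
After n cycles, x_n/x₀ = e^(−nδ), so x_8 = 48.7 × e^(−8 × 0.2554) = 48.7 × 0.1296 = 6.312 mm.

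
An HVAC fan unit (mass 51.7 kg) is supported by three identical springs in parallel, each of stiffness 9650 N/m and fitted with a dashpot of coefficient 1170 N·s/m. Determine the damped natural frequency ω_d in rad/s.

Parallel springs add: k_eq = 3 × 9650 = 28950 N/m.
ω_n = √(k_eq/m) = √(28950/51.7) = 23.66 rad/s.
Critical damping c_c = 2√(k_eq·m) = 2√(28950 × 51.7) = 2447 N·s/m, so ζ = c/c_c = 1170/2447 = 0.4782.
ω_d = ω_n√(1 − ζ²) = 23.66 × √(1 − 0.229) = 20.78 rad/s.

20.8 rad/s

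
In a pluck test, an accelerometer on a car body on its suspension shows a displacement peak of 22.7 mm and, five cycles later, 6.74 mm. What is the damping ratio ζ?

0.0386

Logarithmic decrement δ = (1/n)·ln(x₀/x_n) = (1/5)·ln(22.7/6.74) = (1/5)·ln(3.368) = 0.2429.
ζ = δ/√(4π² + δ²) = 0.2429/√(39.48 + 0.0590) = 0.2429/6.288 = 0.03862.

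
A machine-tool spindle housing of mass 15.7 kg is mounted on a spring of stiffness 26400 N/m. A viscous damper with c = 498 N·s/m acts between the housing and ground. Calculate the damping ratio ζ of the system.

ω_n = √(k/m) = √(26400/15.7) = 41.01 rad/s.
Critical damping c_c = 2√(k·m) = 2√(26400 × 15.7) = 1288 N·s/m, so ζ = c/c_c = 498/1288 = 0.3868.

0.387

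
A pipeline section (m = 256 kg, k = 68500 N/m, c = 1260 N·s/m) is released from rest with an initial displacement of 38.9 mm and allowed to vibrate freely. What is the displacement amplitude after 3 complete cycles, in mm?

2.21 mm

ζ = c/(2√(km)) = 1260/(2√(68500 × 256)) = 1260/8375 = 0.1504.
Logarithmic decrement δ = 2πζ/√(1 − ζ²) = 2π × 0.1504/√(1 − 0.0226) = 0.9562.
After n cycles, x_n/x₀ = e^(−nδ), so x_3 = 38.9 × e^(−3 × 0.9562) = 38.9 × 0.05679 = 2.209 mm.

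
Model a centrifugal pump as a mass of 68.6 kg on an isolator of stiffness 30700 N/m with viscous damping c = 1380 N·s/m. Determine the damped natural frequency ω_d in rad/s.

ω_n = √(k/m) = √(30700/68.6) = 21.15 rad/s.
Critical damping c_c = 2√(k·m) = 2√(30700 × 68.6) = 2902 N·s/m, so ζ = c/c_c = 1380/2902 = 0.4755.
ω_d = ω_n√(1 − ζ²) = 21.15 × √(1 − 0.226) = 18.61 rad/s.

18.6 rad/s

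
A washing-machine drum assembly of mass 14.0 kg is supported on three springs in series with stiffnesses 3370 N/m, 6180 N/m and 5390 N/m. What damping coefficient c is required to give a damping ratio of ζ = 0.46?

Series springs: 1/k_eq = 1/3370 + 1/6180 + 1/5390 = 0.0006441, so k_eq = 1553 N/m.
c_c = 2√(k_eq·m) = 2√(1553 × 14.0) = 294.9 N·s/m.
c = ζ·c_c = 0.46 × 294.9 = 135.6 N·s/m.

136 N·s/m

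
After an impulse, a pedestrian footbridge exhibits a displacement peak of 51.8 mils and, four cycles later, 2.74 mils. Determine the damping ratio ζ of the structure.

Logarithmic decrement δ = (1/n)·ln(x₀/x_n) = (1/4)·ln(51.8/2.74) = (1/4)·ln(18.91) = 0.7349.
ζ = δ/√(4π² + δ²) = 0.7349/√(39.48 + 0.540) = 0.7349/6.326 = 0.1162.

0.116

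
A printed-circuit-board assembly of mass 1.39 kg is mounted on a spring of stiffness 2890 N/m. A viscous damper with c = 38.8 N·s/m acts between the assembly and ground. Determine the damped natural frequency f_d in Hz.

6.91 Hz

ω_n = √(k/m) = √(2890/1.39) = 45.60 rad/s.
Critical damping c_c = 2√(k·m) = 2√(2890 × 1.39) = 126.8 N·s/m, so ζ = c/c_c = 38.8/126.8 = 0.3061.
ω_d = ω_n√(1 − ζ²) = 45.60 × √(1 − 0.0937) = 43.41 rad/s.
f_d = ω_d/(2π) = 6.909 Hz.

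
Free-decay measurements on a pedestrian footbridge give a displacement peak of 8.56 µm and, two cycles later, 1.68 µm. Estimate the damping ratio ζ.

0.129

Logarithmic decrement δ = (1/n)·ln(x₀/x_n) = (1/2)·ln(8.56/1.68) = (1/2)·ln(5.095) = 0.8142.
ζ = δ/√(4π² + δ²) = 0.8142/√(39.48 + 0.663) = 0.8142/6.336 = 0.1285.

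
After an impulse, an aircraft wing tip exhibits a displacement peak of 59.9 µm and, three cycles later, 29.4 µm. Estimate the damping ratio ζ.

0.0377

Logarithmic decrement δ = (1/n)·ln(x₀/x_n) = (1/3)·ln(59.9/29.4) = (1/3)·ln(2.037) = 0.2372.
ζ = δ/√(4π² + δ²) = 0.2372/√(39.48 + 0.0563) = 0.2372/6.288 = 0.03773.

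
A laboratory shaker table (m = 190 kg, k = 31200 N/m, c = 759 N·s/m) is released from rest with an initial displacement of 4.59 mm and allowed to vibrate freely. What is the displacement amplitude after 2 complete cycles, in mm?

0.632 mm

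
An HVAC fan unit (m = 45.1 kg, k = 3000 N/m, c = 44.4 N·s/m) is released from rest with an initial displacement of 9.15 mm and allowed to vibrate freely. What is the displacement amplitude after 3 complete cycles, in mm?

2.93 mm

ζ = c/(2√(km)) = 44.4/(2√(3000 × 45.1)) = 44.4/735.7 = 0.06035.
Logarithmic decrement δ = 2πζ/√(1 − ζ²) = 2π × 0.06035/√(1 − 0.00364) = 0.3799.
After n cycles, x_n/x₀ = e^(−nδ), so x_3 = 9.15 × e^(−3 × 0.3799) = 9.15 × 0.3199 = 2.927 mm.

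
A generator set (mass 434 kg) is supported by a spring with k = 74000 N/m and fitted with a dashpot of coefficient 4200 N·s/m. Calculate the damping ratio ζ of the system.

0.371

ω_n = √(k/m) = √(74000/434) = 13.06 rad/s.
Critical damping c_c = 2√(k·m) = 2√(74000 × 434) = 11330 N·s/m, so ζ = c/c_c = 4200/11330 = 0.3706.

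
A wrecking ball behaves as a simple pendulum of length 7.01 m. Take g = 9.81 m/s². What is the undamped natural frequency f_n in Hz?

0.188 Hz

For a simple pendulum ω_n = √(g/L) = √(9.81/7.01) = √1.399 = 1.183 rad/s.
f_n = ω_n/(2π) = 1.183/6.283 = 0.1883 Hz.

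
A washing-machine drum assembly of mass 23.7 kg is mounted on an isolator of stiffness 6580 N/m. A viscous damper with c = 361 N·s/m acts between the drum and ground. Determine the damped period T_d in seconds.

0.424 s

ω_n = √(k/m) = √(6580/23.7) = 16.66 rad/s.
Critical damping c_c = 2√(k·m) = 2√(6580 × 23.7) = 789.8 N·s/m, so ζ = c/c_c = 361/789.8 = 0.4571.
ω_d = ω_n√(1 − ζ²) = 16.66 × √(1 − 0.209) = 14.82 rad/s.
T_d = 2π/ω_d = 0.4240 s.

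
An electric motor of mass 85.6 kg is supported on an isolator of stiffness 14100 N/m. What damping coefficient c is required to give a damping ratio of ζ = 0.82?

1800 N·s/m

c_c = 2√(k·m) = 2√(14100 × 85.6) = 2197 N·s/m.
c = ζ·c_c = 0.82 × 2197 = 1802 N·s/m.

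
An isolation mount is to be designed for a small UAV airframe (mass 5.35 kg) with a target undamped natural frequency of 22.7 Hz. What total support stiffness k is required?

ω_n = 2πf_n = 2π × 22.7 = 142.6 rad/s.
k = m·ω_n² = 5.35 × 142.6² = 5.35 × 20340 = 108800 N/m.

109000 N/m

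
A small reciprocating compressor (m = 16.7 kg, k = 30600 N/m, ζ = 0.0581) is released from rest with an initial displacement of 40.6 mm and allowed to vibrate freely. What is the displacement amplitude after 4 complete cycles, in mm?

9.40 mm

Logarithmic decrement δ = 2πζ/√(1 − ζ²) = 2π × 0.05810/√(1 − 0.00338) = 0.3657.
After n cycles, x_n/x₀ = e^(−nδ), so x_4 = 40.6 × e^(−4 × 0.3657) = 40.6 × 0.2316 = 9.404 mm.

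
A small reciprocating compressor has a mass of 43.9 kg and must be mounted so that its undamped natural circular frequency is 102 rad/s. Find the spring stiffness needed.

457000 N/m

k = m·ω_n² = 43.9 × 102.0² = 43.9 × 10400 = 456700 N/m.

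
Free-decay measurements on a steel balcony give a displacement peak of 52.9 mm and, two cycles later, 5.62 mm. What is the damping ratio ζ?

0.176

Logarithmic decrement δ = (1/n)·ln(x₀/x_n) = (1/2)·ln(52.9/5.62) = (1/2)·ln(9.413) = 1.121.
ζ = δ/√(4π² + δ²) = 1.121/√(39.48 + 1.26) = 1.121/6.382 = 0.1756.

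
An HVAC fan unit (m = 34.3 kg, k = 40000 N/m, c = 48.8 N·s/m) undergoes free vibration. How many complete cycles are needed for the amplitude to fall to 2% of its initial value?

30 cycles

ζ = c/(2√(km)) = 48.8/(2√(40000 × 34.3)) = 48.8/2343 = 0.02083.
Logarithmic decrement δ = 2πζ/√(1 − ζ²) = 2π × 0.02083/√(1 − 0.000434) = 0.1309.
x_n/x₀ = e^(−nδ) ≤ 0.02; take ln: n ≥ ln(1/0.02)/δ = 3.912/0.1309 = 29.88.
So 30 complete cycles are required.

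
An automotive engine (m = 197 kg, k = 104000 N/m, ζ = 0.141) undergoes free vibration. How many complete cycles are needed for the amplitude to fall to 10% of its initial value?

3 cycles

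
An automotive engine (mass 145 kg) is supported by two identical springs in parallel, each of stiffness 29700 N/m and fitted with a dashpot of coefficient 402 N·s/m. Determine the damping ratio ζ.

0.0685

Parallel springs add: k_eq = 2 × 29700 = 59400 N/m.
ω_n = √(k_eq/m) = √(59400/145) = 20.24 rad/s.
Critical damping c_c = 2√(k_eq·m) = 2√(59400 × 145) = 5870 N·s/m, so ζ = c/c_c = 402/5870 = 0.06849.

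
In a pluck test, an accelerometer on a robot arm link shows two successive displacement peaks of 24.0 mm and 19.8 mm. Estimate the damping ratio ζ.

0.0306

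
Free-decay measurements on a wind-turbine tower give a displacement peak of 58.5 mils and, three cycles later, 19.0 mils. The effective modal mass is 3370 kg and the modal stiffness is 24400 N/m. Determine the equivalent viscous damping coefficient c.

1080 N·s/m

Logarithmic decrement δ = (1/n)·ln(x₀/x_n) = (1/3)·ln(58.5/19.0) = (1/3)·ln(3.079) = 0.3749.
ζ = δ/√(4π² + δ²) = 0.3749/√(39.48 + 0.141) = 0.3749/6.294 = 0.05956.
c = ζ · 2√(km) = 0.05956 × 2√(24400 × 3370) = 0.05956 × 18140 = 1080 N·s/m.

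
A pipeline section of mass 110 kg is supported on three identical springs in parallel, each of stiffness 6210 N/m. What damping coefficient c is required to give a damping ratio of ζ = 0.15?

429 N·s/m

Parallel springs add: k_eq = 3 × 6210 = 18630 N/m.
c_c = 2√(k_eq·m) = 2√(18630 × 110) = 2863 N·s/m.
c = ζ·c_c = 0.15 × 2863 = 429.5 N·s/m.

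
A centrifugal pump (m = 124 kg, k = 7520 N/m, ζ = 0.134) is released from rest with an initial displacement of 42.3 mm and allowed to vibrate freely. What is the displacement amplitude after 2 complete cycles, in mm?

7.73 mm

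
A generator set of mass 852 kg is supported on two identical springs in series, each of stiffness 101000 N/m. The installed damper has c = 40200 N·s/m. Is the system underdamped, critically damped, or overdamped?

overdamped

Series springs: 1/k_eq = 2/101000, so k_eq = 101000/2 = 50500 N/m.
c_c = 2√(k_eq·m) = 13120 N·s/m; ζ = c/c_c = 40200/13120 = 3.06.
Since ζ > 1 the system is overdamped.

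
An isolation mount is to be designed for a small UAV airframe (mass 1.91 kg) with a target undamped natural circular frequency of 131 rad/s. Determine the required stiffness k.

32800 N/m

k = m·ω_n² = 1.91 × 131.0² = 1.91 × 17160 = 32780 N/m.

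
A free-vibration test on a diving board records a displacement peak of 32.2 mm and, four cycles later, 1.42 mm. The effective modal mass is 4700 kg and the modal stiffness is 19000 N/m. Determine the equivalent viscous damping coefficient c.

2330 N·s/m

Logarithmic decrement δ = (1/n)·ln(x₀/x_n) = (1/4)·ln(32.2/1.42) = (1/4)·ln(22.68) = 0.7803.
ζ = δ/√(4π² + δ²) = 0.7803/√(39.48 + 0.609) = 0.7803/6.331 = 0.1232.
c = ζ · 2√(km) = 0.1232 × 2√(19000 × 4700) = 0.1232 × 18900 = 2329 N·s/m.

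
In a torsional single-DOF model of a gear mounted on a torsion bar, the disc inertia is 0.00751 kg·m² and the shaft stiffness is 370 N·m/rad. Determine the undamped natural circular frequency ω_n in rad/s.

222 rad/s

ω_n = √(k_t/J) = √(370/0.00751) = √49270 = 222.0 rad/s.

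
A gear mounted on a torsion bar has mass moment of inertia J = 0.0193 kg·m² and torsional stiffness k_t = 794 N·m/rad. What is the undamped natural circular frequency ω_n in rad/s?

ω_n = √(k_t/J) = √(794/0.0193) = √41140 = 202.8 rad/s.

203 rad/s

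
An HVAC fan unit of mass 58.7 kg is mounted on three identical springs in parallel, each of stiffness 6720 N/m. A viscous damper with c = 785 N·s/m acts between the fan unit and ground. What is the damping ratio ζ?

Parallel springs add: k_eq = 3 × 6720 = 20160 N/m.
ω_n = √(k_eq/m) = √(20160/58.7) = 18.53 rad/s.
Critical damping c_c = 2√(k_eq·m) = 2√(20160 × 58.7) = 2176 N·s/m, so ζ = c/c_c = 785/2176 = 0.3608.

0.361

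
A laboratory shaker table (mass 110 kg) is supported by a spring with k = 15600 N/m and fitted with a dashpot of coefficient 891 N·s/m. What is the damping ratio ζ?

0.340

ω_n = √(k/m) = √(15600/110) = 11.91 rad/s.
Critical damping c_c = 2√(k·m) = 2√(15600 × 110) = 2620 N·s/m, so ζ = c/c_c = 891/2620 = 0.3401.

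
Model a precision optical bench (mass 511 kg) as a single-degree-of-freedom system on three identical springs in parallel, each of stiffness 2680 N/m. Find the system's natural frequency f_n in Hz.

Parallel springs add: k_eq = 3 × 2680 = 8040 N/m.
ω_n = √(k_eq/m) = √(8040/511) = √15.73 = 3.967 rad/s.
f_n = ω_n/(2π) = 3.967/6.283 = 0.6313 Hz.

0.631 Hz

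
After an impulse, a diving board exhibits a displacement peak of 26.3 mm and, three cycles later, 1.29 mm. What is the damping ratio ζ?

0.158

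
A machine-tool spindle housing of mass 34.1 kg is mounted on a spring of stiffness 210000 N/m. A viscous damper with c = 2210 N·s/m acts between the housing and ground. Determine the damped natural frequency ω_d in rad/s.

ω_n = √(k/m) = √(210000/34.1) = 78.48 rad/s.
Critical damping c_c = 2√(k·m) = 2√(210000 × 34.1) = 5352 N·s/m, so ζ = c/c_c = 2210/5352 = 0.4129.
ω_d = ω_n√(1 − ζ²) = 78.48 × √(1 − 0.171) = 71.47 rad/s.

71.5 rad/s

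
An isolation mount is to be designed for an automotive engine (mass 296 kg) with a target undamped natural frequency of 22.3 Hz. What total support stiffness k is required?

ω_n = 2πf_n = 2π × 22.3 = 140.1 rad/s.
k = m·ω_n² = 296 × 140.1² = 296 × 19630 = 5811000 N/m.

5810000 N/m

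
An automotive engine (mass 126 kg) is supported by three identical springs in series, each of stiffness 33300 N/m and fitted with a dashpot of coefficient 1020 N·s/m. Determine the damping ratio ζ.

Series springs: 1/k_eq = 3/33300, so k_eq = 33300/3 = 11100 N/m.
ω_n = √(k_eq/m) = √(11100/126) = 9.386 rad/s.
Critical damping c_c = 2√(k_eq·m) = 2√(11100 × 126) = 2365 N·s/m, so ζ = c/c_c = 1020/2365 = 0.4312.

0.431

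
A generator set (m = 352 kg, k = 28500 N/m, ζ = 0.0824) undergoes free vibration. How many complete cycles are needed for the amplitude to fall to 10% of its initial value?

Logarithmic decrement δ = 2πζ/√(1 − ζ²) = 2π × 0.08240/√(1 − 0.00679) = 0.5195.
x_n/x₀ = e^(−nδ) ≤ 0.1; take ln: n ≥ ln(1/0.1)/δ = 2.303/0.5195 = 4.432.
So 5 complete cycles are required.

5 cycles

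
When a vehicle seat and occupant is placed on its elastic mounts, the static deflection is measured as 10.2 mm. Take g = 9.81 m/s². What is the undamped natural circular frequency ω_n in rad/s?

31.0 rad/s

ω_n = √(g/δ_st) = √(9.81/0.0102) = √961.8 = 31.01 rad/s.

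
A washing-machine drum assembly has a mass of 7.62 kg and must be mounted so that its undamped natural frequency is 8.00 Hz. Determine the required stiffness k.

19300 N/m

ω_n = 2πf_n = 2π × 8.00 = 50.27 rad/s.
k = m·ω_n² = 7.62 × 50.27² = 7.62 × 2527 = 19250 N/m.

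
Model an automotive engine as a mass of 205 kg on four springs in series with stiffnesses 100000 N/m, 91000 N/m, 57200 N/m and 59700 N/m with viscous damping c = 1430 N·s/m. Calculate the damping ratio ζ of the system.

0.371

Series springs: 1/k_eq = 1/100000 + 1/91000 + 1/57200 + 1/59700 = 5.522×10^-5, so k_eq = 18110 N/m.
ω_n = √(k_eq/m) = √(18110/205) = 9.399 rad/s.
Critical damping c_c = 2√(k_eq·m) = 2√(18110 × 205) = 3853 N·s/m, so ζ = c/c_c = 1430/3853 = 0.3711.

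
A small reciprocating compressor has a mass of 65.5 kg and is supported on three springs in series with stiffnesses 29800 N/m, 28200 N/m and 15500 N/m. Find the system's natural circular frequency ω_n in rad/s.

Series springs: 1/k_eq = 1/29800 + 1/28200 + 1/15500 = 0.0001335, so k_eq = 7489 N/m.
ω_n = √(k_eq/m) = √(7489/65.5) = √114.3 = 10.69 rad/s.

10.7 rad/s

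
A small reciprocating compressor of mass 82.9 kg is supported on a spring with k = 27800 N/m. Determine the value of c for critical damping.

3040 N·s/m

c_c = 2√(k·m) = 2√(27800 × 82.9) = 2 × 1518 = 3036 N·s/m.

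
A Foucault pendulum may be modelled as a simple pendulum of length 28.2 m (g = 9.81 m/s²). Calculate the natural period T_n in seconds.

For a simple pendulum ω_n = √(g/L) = √(9.81/28.2) = √0.3479 = 0.5898 rad/s.
T_n = 2π/ω_n = 6.283/0.5898 = 10.65 s.

10.7 s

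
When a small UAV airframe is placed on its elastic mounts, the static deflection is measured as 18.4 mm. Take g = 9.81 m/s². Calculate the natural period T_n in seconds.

0.272 s

ω_n = √(g/δ_st) = √(9.81/0.0184) = √533.2 = 23.09 rad/s.
T_n = 2π/ω_n = 6.283/23.09 = 0.2721 s.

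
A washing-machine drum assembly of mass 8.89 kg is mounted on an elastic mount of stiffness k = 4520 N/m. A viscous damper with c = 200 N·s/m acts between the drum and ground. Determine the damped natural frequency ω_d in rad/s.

ω_n = √(k/m) = √(4520/8.89) = 22.55 rad/s.
Critical damping c_c = 2√(k·m) = 2√(4520 × 8.89) = 400.9 N·s/m, so ζ = c/c_c = 200/400.9 = 0.4989.
ω_d = ω_n√(1 − ζ²) = 22.55 × √(1 − 0.249) = 19.54 rad/s.

19.5 rad/s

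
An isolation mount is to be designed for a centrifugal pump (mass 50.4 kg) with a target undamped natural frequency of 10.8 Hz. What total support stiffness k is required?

ω_n = 2πf_n = 2π × 10.8 = 67.86 rad/s.
k = m·ω_n² = 50.4 × 67.86² = 50.4 × 4605 = 232100 N/m.

232000 N/m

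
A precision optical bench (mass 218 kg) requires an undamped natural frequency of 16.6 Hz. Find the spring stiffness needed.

2370000 N/m

ω_n = 2πf_n = 2π × 16.6 = 104.3 rad/s.
k = m·ω_n² = 218 × 104.3² = 218 × 10880 = 2372000 N/m.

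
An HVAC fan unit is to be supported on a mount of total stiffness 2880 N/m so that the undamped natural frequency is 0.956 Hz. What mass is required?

79.8 kg

ω_n = 2πf_n = 2π × 0.956 = 6.007 rad/s.
m = k/ω_n² = 2880/6.007² = 2880/36.08 = 79.82 kg.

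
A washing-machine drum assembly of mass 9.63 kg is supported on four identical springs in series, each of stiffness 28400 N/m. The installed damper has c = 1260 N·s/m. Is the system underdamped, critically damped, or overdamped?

overdamped

Series springs: 1/k_eq = 4/28400, so k_eq = 28400/4 = 7100 N/m.
c_c = 2√(k_eq·m) = 523.0 N·s/m; ζ = c/c_c = 1260/523.0 = 2.41.
Since ζ > 1 the system is overdamped.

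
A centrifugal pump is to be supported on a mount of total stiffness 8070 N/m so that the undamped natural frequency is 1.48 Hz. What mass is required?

93.3 kg

ω_n = 2πf_n = 2π × 1.48 = 9.299 rad/s.
m = k/ω_n² = 8070/9.299² = 8070/86.47 = 93.32 kg.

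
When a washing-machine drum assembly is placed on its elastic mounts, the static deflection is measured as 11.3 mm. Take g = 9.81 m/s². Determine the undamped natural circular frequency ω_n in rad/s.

29.5 rad/s

ω_n = √(g/δ_st) = √(9.81/0.0113) = √868.1 = 29.46 rad/s.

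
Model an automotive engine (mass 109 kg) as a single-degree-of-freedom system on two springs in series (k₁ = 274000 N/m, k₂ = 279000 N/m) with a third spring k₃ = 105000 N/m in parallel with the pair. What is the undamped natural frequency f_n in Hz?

Series pair: k_s = k₁k₂/(k₁+k₂) = (274000)(279000)/(274000 + 279000) = 138200 N/m. In parallel with k₃: k_eq = 138200 + 105000 = 243200 N/m.
ω_n = √(k_eq/m) = √(243200/109) = √2232 = 47.24 rad/s.
f_n = ω_n/(2π) = 47.24/6.283 = 7.518 Hz.

7.52 Hz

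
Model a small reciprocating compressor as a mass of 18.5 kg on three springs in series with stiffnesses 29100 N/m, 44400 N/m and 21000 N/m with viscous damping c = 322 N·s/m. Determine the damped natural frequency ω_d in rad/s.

21.0 rad/s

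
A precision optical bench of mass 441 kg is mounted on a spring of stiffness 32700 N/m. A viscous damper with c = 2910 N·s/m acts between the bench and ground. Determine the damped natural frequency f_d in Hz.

ω_n = √(k/m) = √(32700/441) = 8.611 rad/s.
Critical damping c_c = 2√(k·m) = 2√(32700 × 441) = 7595 N·s/m, so ζ = c/c_c = 2910/7595 = 0.3832.
ω_d = ω_n√(1 − ζ²) = 8.611 × √(1 − 0.147) = 7.954 rad/s.
f_d = ω_d/(2π) = 1.266 Hz.

1.27 Hz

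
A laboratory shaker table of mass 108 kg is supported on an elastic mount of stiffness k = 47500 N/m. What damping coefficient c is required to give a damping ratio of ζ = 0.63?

2850 N·s/m

c_c = 2√(k·m) = 2√(47500 × 108) = 4530 N·s/m.
c = ζ·c_c = 0.63 × 4530 = 2854 N·s/m.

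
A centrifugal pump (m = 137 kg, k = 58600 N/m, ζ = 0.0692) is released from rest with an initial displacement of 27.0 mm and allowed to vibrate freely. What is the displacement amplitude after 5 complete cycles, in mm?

3.05 mm

Logarithmic decrement δ = 2πζ/√(1 − ζ²) = 2π × 0.06920/√(1 − 0.00479) = 0.4358.
After n cycles, x_n/x₀ = e^(−nδ), so x_5 = 27.0 × e^(−5 × 0.4358) = 27.0 × 0.1131 = 3.055 mm.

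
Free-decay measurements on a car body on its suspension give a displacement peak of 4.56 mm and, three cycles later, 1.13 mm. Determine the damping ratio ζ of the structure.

0.0738

Logarithmic decrement δ = (1/n)·ln(x₀/x_n) = (1/3)·ln(4.56/1.13) = (1/3)·ln(4.035) = 0.4650.
ζ = δ/√(4π² + δ²) = 0.4650/√(39.48 + 0.216) = 0.4650/6.300 = 0.07381.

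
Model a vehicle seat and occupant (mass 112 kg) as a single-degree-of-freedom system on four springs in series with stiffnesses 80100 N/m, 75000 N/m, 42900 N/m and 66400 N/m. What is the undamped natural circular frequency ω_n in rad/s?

11.8 rad/s

Series springs: 1/k_eq = 1/80100 + 1/75000 + 1/42900 + 1/66400 = 6.419×10^-5, so k_eq = 15580 N/m.
ω_n = √(k_eq/m) = √(15580/112) = √139.1 = 11.79 rad/s.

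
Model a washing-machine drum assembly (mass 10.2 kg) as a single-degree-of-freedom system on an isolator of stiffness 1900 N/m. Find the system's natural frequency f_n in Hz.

ω_n = √(k/m) = √(1900/10.2) = √186.3 = 13.65 rad/s.
f_n = ω_n/(2π) = 13.65/6.283 = 2.172 Hz.

2.17 Hz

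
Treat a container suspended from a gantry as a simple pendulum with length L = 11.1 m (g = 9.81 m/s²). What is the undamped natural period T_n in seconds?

6.68 s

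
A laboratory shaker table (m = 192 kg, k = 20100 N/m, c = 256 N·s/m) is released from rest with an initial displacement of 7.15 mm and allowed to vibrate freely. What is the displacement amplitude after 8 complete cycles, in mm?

0.268 mm

ζ = c/(2√(km)) = 256/(2√(20100 × 192)) = 256/3929 = 0.06516.
Logarithmic decrement δ = 2πζ/√(1 − ζ²) = 2π × 0.06516/√(1 − 0.00425) = 0.4103.
After n cycles, x_n/x₀ = e^(−nδ), so x_8 = 7.15 × e^(−8 × 0.4103) = 7.15 × 0.03755 = 0.2685 mm.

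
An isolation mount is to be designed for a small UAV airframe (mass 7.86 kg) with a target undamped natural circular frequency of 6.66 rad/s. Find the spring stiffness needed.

349 N/m

k = m·ω_n² = 7.86 × 6.660² = 7.86 × 44.36 = 348.6 N/m.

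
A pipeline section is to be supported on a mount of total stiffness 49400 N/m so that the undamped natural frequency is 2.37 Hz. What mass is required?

223 kg

ω_n = 2πf_n = 2π × 2.37 = 14.89 rad/s.
m = k/ω_n² = 49400/14.89² = 49400/221.7 = 222.8 kg.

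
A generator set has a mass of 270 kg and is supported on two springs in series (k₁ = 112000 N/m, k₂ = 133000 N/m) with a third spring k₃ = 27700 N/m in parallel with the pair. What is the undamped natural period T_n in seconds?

0.347 s

Series pair: k_s = k₁k₂/(k₁+k₂) = (112000)(133000)/(112000 + 133000) = 60800 N/m. In parallel with k₃: k_eq = 60800 + 27700 = 88500 N/m.
ω_n = √(k_eq/m) = √(88500/270) = √327.8 = 18.10 rad/s.
T_n = 2π/ω_n = 6.283/18.10 = 0.3470 s.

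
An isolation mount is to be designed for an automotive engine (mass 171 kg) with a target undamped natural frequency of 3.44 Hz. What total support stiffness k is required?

79900 N/m

ω_n = 2πf_n = 2π × 3.44 = 21.61 rad/s.
k = m·ω_n² = 171 × 21.61² = 171 × 467.2 = 79890 N/m.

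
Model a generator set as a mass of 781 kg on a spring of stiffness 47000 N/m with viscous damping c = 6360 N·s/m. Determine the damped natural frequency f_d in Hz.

ω_n = √(k/m) = √(47000/781) = 7.758 rad/s.
Critical damping c_c = 2√(k·m) = 2√(47000 × 781) = 12120 N·s/m, so ζ = c/c_c = 6360/12120 = 0.5249.
ω_d = ω_n√(1 − ζ²) = 7.758 × √(1 − 0.275) = 6.603 rad/s.
f_d = ω_d/(2π) = 1.051 Hz.

1.05 Hz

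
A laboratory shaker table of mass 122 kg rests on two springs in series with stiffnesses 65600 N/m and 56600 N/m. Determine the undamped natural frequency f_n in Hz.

2.51 Hz

Series springs: 1/k_eq = 1/65600 + 1/56600 = 3.291×10^-5, so k_eq = 30380 N/m.
ω_n = √(k_eq/m) = √(30380/122) = √249.1 = 15.78 rad/s.
f_n = ω_n/(2π) = 15.78/6.283 = 2.512 Hz.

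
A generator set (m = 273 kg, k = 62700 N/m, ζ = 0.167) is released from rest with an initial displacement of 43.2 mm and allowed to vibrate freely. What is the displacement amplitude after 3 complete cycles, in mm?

1.77 mm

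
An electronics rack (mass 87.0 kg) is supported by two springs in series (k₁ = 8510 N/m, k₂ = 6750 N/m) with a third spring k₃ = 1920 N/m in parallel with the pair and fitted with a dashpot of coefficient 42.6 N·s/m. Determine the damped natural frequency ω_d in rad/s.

Series pair: k_s = k₁k₂/(k₁+k₂) = (8510)(6750)/(8510 + 6750) = 3764 N/m. In parallel with k₃: k_eq = 3764 + 1920 = 5684 N/m.
ω_n = √(k_eq/m) = √(5684/87.0) = 8.083 rad/s.
Critical damping c_c = 2√(k_eq·m) = 2√(5684 × 87.0) = 1406 N·s/m, so ζ = c/c_c = 42.6/1406 = 0.03029.
ω_d = ω_n√(1 − ζ²) = 8.083 × √(1 − 0.000917) = 8.079 rad/s.

8.08 rad/s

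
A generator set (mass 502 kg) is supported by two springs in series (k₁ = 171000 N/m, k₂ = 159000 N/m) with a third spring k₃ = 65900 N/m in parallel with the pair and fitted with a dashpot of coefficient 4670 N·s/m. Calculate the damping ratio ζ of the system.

0.271

Series pair: k_s = k₁k₂/(k₁+k₂) = (171000)(159000)/(171000 + 159000) = 82390 N/m. In parallel with k₃: k_eq = 82390 + 65900 = 148300 N/m.
ω_n = √(k_eq/m) = √(148300/502) = 17.19 rad/s.
Critical damping c_c = 2√(k_eq·m) = 2√(148300 × 502) = 17260 N·s/m, so ζ = c/c_c = 4670/17260 = 0.2706.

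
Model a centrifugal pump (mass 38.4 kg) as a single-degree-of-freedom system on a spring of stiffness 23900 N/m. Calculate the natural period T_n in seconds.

ω_n = √(k/m) = √(23900/38.4) = √622.4 = 24.95 rad/s.
T_n = 2π/ω_n = 6.283/24.95 = 0.2519 s.

0.252 s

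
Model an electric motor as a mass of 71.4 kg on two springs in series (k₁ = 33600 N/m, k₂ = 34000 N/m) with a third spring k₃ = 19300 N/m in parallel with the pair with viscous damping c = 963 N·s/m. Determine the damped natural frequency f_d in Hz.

Series pair: k_s = k₁k₂/(k₁+k₂) = (33600)(34000)/(33600 + 34000) = 16900 N/m. In parallel with k₃: k_eq = 16900 + 19300 = 36200 N/m.
ω_n = √(k_eq/m) = √(36200/71.4) = 22.52 rad/s.
Critical damping c_c = 2√(k_eq·m) = 2√(36200 × 71.4) = 3215 N·s/m, so ζ = c/c_c = 963/3215 = 0.2995.
ω_d = ω_n√(1 − ζ²) = 22.52 × √(1 − 0.0897) = 21.48 rad/s.
f_d = ω_d/(2π) = 3.419 Hz.

3.42 Hz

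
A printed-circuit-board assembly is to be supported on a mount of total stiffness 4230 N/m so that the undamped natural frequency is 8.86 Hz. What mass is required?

1.36 kg

ω_n = 2πf_n = 2π × 8.86 = 55.67 rad/s.
m = k/ω_n² = 4230/55.67² = 4230/3099 = 1.365 kg.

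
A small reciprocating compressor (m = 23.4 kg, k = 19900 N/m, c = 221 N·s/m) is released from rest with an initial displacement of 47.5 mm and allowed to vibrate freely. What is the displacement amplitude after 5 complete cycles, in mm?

0.274 mm

ζ = c/(2√(km)) = 221/(2√(19900 × 23.4)) = 221/1365 = 0.1619.
Logarithmic decrement δ = 2πζ/√(1 − ζ²) = 2π × 0.1619/√(1 − 0.0262) = 1.031.
After n cycles, x_n/x₀ = e^(−nδ), so x_5 = 47.5 × e^(−5 × 1.031) = 47.5 × 0.005769 = 0.2740 mm.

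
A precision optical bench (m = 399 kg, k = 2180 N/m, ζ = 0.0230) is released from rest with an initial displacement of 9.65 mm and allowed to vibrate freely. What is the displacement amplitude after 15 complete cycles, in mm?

1.10 mm

Logarithmic decrement δ = 2πζ/√(1 − ζ²) = 2π × 0.02300/√(1 − 0.000529) = 0.1446.
After n cycles, x_n/x₀ = e^(−nδ), so x_15 = 9.65 × e^(−15 × 0.1446) = 9.65 × 0.1144 = 1.104 mm.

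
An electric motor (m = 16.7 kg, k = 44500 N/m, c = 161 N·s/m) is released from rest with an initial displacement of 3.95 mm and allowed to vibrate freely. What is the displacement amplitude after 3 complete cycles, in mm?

ζ = c/(2√(km)) = 161/(2√(44500 × 16.7)) = 161/1724 = 0.09338.
Logarithmic decrement δ = 2πζ/√(1 − ζ²) = 2π × 0.09338/√(1 − 0.00872) = 0.5893.
After n cycles, x_n/x₀ = e^(−nδ), so x_3 = 3.95 × e^(−3 × 0.5893) = 3.95 × 0.1707 = 0.6742 mm.

0.674 mm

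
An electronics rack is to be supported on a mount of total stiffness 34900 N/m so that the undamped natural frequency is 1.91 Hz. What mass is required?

242 kg

ω_n = 2πf_n = 2π × 1.91 = 12.00 rad/s.
m = k/ω_n² = 34900/12.00² = 34900/144.0 = 242.3 kg.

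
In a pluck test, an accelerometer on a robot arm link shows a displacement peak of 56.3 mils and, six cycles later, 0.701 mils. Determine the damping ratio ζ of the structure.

0.116

Logarithmic decrement δ = (1/n)·ln(x₀/x_n) = (1/6)·ln(56.3/0.701) = (1/6)·ln(80.31) = 0.7310.
ζ = δ/√(4π² + δ²) = 0.7310/√(39.48 + 0.534) = 0.7310/6.326 = 0.1156.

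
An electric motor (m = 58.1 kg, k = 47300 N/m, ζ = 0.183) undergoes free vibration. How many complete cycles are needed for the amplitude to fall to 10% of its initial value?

2 cycles

Logarithmic decrement δ = 2πζ/√(1 − ζ²) = 2π × 0.1830/√(1 − 0.0335) = 1.170.
x_n/x₀ = e^(−nδ) ≤ 0.1; take ln: n ≥ ln(1/0.1)/δ = 2.303/1.170 = 1.969.
So 2 complete cycles are required.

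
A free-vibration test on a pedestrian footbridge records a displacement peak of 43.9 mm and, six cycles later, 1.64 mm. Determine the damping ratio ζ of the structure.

0.0869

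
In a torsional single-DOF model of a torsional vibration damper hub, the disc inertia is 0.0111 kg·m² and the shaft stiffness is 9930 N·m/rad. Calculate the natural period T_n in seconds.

ω_n = √(k_t/J) = √(9930/0.0111) = √894600 = 945.8 rad/s.
T_n = 2π/ω_n = 6.283/945.8 = 0.006643 s.

0.00664 s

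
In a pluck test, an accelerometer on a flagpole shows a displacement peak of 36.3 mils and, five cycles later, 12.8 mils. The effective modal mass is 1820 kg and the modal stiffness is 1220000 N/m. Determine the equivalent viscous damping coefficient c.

Logarithmic decrement δ = (1/n)·ln(x₀/x_n) = (1/5)·ln(36.3/12.8) = (1/5)·ln(2.836) = 0.2085.
ζ = δ/√(4π² + δ²) = 0.2085/√(39.48 + 0.0435) = 0.2085/6.287 = 0.03316.
c = ζ · 2√(km) = 0.03316 × 2√(1220000 × 1820) = 0.03316 × 94240 = 3125 N·s/m.

3130 N·s/m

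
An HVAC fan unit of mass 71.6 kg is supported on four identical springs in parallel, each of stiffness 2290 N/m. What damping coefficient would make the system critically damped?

Parallel springs add: k_eq = 4 × 2290 = 9160 N/m.
c_c = 2√(k_eq·m) = 2√(9160 × 71.6) = 2 × 809.8 = 1620 N·s/m.

1620 N·s/m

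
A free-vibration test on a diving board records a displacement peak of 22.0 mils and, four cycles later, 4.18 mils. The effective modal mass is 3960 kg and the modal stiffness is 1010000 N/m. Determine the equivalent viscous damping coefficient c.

Logarithmic decrement δ = (1/n)·ln(x₀/x_n) = (1/4)·ln(22.0/4.18) = (1/4)·ln(5.263) = 0.4152.
ζ = δ/√(4π² + δ²) = 0.4152/√(39.48 + 0.172) = 0.4152/6.297 = 0.06593.
c = ζ · 2√(km) = 0.06593 × 2√(1010000 × 3960) = 0.06593 × 126500 = 8340 N·s/m.

8340 N·s/m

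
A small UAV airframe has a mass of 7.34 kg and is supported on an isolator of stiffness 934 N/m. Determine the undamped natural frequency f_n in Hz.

1.80 Hz

ω_n = √(k/m) = √(934.0/7.34) = √127.2 = 11.28 rad/s.
f_n = ω_n/(2π) = 11.28/6.283 = 1.795 Hz.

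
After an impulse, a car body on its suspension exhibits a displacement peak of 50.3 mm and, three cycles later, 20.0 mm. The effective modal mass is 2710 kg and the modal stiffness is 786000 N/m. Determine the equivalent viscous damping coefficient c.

4510 N·s/m

Logarithmic decrement δ = (1/n)·ln(x₀/x_n) = (1/3)·ln(50.3/20.0) = (1/3)·ln(2.515) = 0.3074.
ζ = δ/√(4π² + δ²) = 0.3074/√(39.48 + 0.0945) = 0.3074/6.291 = 0.04887.
c = ζ · 2√(km) = 0.04887 × 2√(786000 × 2710) = 0.04887 × 92310 = 4511 N·s/m.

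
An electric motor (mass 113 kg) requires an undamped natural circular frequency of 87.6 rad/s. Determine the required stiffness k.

k = m·ω_n² = 113 × 87.60² = 113 × 7674 = 867100 N/m.

867000 N/m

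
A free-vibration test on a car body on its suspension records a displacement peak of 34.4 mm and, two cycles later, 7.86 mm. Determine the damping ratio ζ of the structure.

0.117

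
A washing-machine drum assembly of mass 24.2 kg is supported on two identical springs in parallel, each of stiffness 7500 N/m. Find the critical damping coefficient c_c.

1200 N·s/m

Parallel springs add: k_eq = 2 × 7500 = 15000 N/m.
c_c = 2√(k_eq·m) = 2√(15000 × 24.2) = 2 × 602.5 = 1205 N·s/m.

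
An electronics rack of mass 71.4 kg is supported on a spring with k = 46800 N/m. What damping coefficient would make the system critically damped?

c_c = 2√(k·m) = 2√(46800 × 71.4) = 2 × 1828 = 3656 N·s/m.

3660 N·s/m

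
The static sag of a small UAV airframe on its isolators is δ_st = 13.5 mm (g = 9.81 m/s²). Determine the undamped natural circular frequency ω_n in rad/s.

ω_n = √(g/δ_st) = √(9.81/0.0135) = √726.7 = 26.96 rad/s.

27.0 rad/s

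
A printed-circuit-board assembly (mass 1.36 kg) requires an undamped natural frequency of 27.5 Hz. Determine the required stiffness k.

ω_n = 2πf_n = 2π × 27.5 = 172.8 rad/s.
k = m·ω_n² = 1.36 × 172.8² = 1.36 × 29860 = 40600 N/m.

40600 N/m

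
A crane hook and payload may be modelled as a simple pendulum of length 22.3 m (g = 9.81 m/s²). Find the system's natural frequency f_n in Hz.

0.106 Hz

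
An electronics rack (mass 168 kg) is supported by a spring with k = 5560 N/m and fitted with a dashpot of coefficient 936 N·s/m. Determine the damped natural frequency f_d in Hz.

ω_n = √(k/m) = √(5560/168) = 5.753 rad/s.
Critical damping c_c = 2√(k·m) = 2√(5560 × 168) = 1933 N·s/m, so ζ = c/c_c = 936/1933 = 0.4842.
ω_d = ω_n√(1 − ζ²) = 5.753 × √(1 − 0.234) = 5.033 rad/s.
f_d = ω_d/(2π) = 0.8011 Hz.

0.801 Hz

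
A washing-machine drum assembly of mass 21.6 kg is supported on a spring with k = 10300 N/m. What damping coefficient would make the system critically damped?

c_c = 2√(k·m) = 2√(10300 × 21.6) = 2 × 471.7 = 943.4 N·s/m.

943 N·s/m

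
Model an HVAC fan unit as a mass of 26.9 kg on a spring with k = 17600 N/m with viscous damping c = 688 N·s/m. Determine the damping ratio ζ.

0.500

ω_n = √(k/m) = √(17600/26.9) = 25.58 rad/s.
Critical damping c_c = 2√(k·m) = 2√(17600 × 26.9) = 1376 N·s/m, so ζ = c/c_c = 688/1376 = 0.4999.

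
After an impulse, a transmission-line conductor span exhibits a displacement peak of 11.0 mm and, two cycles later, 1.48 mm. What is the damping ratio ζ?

Logarithmic decrement δ = (1/n)·ln(x₀/x_n) = (1/2)·ln(11.0/1.48) = (1/2)·ln(7.432) = 1.003.
ζ = δ/√(4π² + δ²) = 1.003/√(39.48 + 1.01) = 1.003/6.363 = 0.1576.

0.158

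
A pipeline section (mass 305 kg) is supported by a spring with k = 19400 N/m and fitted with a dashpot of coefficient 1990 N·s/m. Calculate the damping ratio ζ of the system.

ω_n = √(k/m) = √(19400/305) = 7.975 rad/s.
Critical damping c_c = 2√(k·m) = 2√(19400 × 305) = 4865 N·s/m, so ζ = c/c_c = 1990/4865 = 0.4090.

0.409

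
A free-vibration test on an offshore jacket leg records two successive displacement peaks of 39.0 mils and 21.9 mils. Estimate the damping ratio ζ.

0.0915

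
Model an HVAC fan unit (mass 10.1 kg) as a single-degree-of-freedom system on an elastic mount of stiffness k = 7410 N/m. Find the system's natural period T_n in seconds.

0.232 s

ω_n = √(k/m) = √(7410/10.1) = √733.7 = 27.09 rad/s.
T_n = 2π/ω_n = 6.283/27.09 = 0.2320 s.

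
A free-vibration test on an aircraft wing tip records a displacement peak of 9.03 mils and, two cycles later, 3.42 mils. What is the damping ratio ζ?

0.0770

Logarithmic decrement δ = (1/n)·ln(x₀/x_n) = (1/2)·ln(9.03/3.42) = (1/2)·ln(2.640) = 0.4855.
ζ = δ/√(4π² + δ²) = 0.4855/√(39.48 + 0.236) = 0.4855/6.302 = 0.07703.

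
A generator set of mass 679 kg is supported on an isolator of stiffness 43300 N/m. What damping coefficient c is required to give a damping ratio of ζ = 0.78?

c_c = 2√(k·m) = 2√(43300 × 679) = 10840 N·s/m.
c = ζ·c_c = 0.78 × 10840 = 8459 N·s/m.

8460 N·s/m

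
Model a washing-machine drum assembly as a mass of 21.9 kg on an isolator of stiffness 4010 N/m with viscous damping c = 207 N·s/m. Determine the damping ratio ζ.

0.349

ω_n = √(k/m) = √(4010/21.9) = 13.53 rad/s.
Critical damping c_c = 2√(k·m) = 2√(4010 × 21.9) = 592.7 N·s/m, so ζ = c/c_c = 207/592.7 = 0.3493.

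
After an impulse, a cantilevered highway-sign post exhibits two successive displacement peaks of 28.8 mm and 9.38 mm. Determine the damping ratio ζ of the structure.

0.176

Logarithmic decrement δ = (1/n)·ln(x₀/x_n) = (1/1)·ln(28.8/9.38) = (1/1)·ln(3.070) = 1.122.
ζ = δ/√(4π² + δ²) = 1.122/√(39.48 + 1.26) = 1.122/6.383 = 0.1758.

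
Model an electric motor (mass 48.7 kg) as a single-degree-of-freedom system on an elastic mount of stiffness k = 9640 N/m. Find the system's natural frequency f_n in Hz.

2.24 Hz

ω_n = √(k/m) = √(9640/48.7) = √197.9 = 14.07 rad/s.
f_n = ω_n/(2π) = 14.07/6.283 = 2.239 Hz.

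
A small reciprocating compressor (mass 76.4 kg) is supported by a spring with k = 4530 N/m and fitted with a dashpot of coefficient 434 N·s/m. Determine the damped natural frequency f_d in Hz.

1.14 Hz

ω_n = √(k/m) = √(4530/76.4) = 7.700 rad/s.
Critical damping c_c = 2√(k·m) = 2√(4530 × 76.4) = 1177 N·s/m, so ζ = c/c_c = 434/1177 = 0.3689.
ω_d = ω_n√(1 − ζ²) = 7.700 × √(1 − 0.136) = 7.157 rad/s.
f_d = ω_d/(2π) = 1.139 Hz.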